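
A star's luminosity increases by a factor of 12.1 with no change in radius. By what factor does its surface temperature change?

factor ≈ 1.87

P ∝ T⁴ ⇒ T ∝ P^(1/4), so T scales by (12.1)^(1/4) = 1.87.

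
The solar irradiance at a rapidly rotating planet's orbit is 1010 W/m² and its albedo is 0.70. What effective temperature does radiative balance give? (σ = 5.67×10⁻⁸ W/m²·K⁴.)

Power absorbed = (1−a)S·πR²; power emitted = 4πR²σT⁴. Equating and cancelling πR²:
T = ((1−a)S / 4σ)^(1/4) = (303 / (4 × 5.67×10⁻⁸))^(1/4) = (1.34×10^9)^(1/4).
T = 191 K.

T ≈ 191 K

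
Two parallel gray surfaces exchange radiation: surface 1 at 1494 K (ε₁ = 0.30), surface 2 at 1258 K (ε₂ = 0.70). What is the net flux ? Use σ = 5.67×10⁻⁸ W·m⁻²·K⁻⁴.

q ≈ 37300 W/m²

For two large parallel gray plates, q = σ(T₁⁴ − T₂⁴) / (1/ε₁ + 1/ε₂ − 1).
1/ε₁ + 1/ε₂ − 1 = 1/0.30 + 1/0.70 − 1 = 3.762.
T₁⁴ − T₂⁴ = 4.98×10^12 − 2.50×10^12 = 2.48×10^12 K⁴.
q = 5.67×10⁻⁸ × 2.48×10^12 / 3.762 = 37300 W/m².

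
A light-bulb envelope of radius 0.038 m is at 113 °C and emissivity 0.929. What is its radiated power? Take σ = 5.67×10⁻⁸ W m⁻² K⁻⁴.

A = 4πr² = 4π × (0.038)² = 0.0181 m².
113 °C = 386 K.
Stefan–Boltzmann: P = εσAT⁴ = 0.929 × 5.67×10⁻⁸ × 0.0181 × (386)⁴ = 0.929 × 5.67×10⁻⁸ × 0.0181 × 2.22×10^10.
P = 21.2 W.

P ≈ 21.2 W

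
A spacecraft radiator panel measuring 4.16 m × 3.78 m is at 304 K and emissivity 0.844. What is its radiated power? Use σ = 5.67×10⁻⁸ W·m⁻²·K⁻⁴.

P ≈ 6430 W

A = 4.16 × 3.78 = 15.7 m².
Stefan–Boltzmann: P = εσAT⁴ = 0.844 × 5.67×10⁻⁸ × 15.7 × (304)⁴ = 0.844 × 5.67×10⁻⁸ × 15.7 × 8.54×10^9.
P = 6430 W.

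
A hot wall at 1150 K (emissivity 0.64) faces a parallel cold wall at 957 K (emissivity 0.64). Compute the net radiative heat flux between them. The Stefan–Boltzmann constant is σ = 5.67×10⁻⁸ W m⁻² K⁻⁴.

For two large parallel gray plates, q = σ(T₁⁴ − T₂⁴) / (1/ε₁ + 1/ε₂ − 1).
1/ε₁ + 1/ε₂ − 1 = 1/0.64 + 1/0.64 − 1 = 2.125.
T₁⁴ − T₂⁴ = 1.75×10^12 − 8.39×10^11 = 9.10×10^11 K⁴.
q = 5.67×10⁻⁸ × 9.10×10^11 / 2.125 = 24300 W/m².

q ≈ 24300 W/m²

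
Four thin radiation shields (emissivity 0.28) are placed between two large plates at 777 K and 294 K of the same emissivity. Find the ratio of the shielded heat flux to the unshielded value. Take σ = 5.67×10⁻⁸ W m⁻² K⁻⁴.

ratio ≈ 0.200

With N identical shields there are N+1 = 5 gaps in series, each with the same radiative resistance, so the flux falls to 1/(N+1) of its unshielded value.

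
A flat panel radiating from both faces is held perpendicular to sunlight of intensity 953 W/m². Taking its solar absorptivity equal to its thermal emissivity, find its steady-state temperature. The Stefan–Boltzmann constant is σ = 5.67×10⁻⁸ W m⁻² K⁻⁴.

Absorbed flux αS = emitted flux 2εσT⁴ per unit area; with α = ε this gives T = (S/2σ)^(1/4).
T = (953 / (2 × 5.67×10⁻⁸))^(1/4) = (8.40×10^9)^(1/4).
T = 303 K.

T ≈ 303 K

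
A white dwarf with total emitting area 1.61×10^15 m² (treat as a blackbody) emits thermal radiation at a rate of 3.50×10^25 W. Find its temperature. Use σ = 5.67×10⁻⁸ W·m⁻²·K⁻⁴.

From P = σAT⁴, T = (P / σA)^(1/4) = (3.50×10^25 / (5.67×10⁻⁸ × 1.61×10^15))^(1/4).
T = (3.83×10^17)^(1/4) = 24900 K.

T ≈ 24900 K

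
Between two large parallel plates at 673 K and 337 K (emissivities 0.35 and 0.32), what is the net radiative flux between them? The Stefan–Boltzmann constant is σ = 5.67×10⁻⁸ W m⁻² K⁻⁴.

q ≈ 2190 W/m²

For two large parallel gray plates, q = σ(T₁⁴ − T₂⁴) / (1/ε₁ + 1/ε₂ − 1).
1/ε₁ + 1/ε₂ − 1 = 1/0.35 + 1/0.32 − 1 = 4.982.
T₁⁴ − T₂⁴ = 2.05×10^11 − 1.29×10^10 = 1.92×10^11 K⁴.
q = 5.67×10⁻⁸ × 1.92×10^11 / 4.982 = 2190 W/m².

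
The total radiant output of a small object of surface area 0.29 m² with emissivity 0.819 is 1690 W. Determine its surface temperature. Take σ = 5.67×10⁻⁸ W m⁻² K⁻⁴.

From P = εσAT⁴, T = (P / εσA)^(1/4) = (1690 / (0.819 × 5.67×10⁻⁸ × 0.290))^(1/4).
T = (1.25×10^11)^(1/4) = 595 K.

T ≈ 595 K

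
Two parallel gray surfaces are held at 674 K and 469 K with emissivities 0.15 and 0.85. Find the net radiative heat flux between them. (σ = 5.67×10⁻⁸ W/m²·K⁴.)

For two large parallel gray plates, q = σ(T₁⁴ − T₂⁴) / (1/ε₁ + 1/ε₂ − 1).
1/ε₁ + 1/ε₂ − 1 = 1/0.15 + 1/0.85 − 1 = 6.843.
T₁⁴ − T₂⁴ = 2.06×10^11 − 4.84×10^10 = 1.58×10^11 K⁴.
q = 5.67×10⁻⁸ × 1.58×10^11 / 6.843 = 1310 W/m².

q ≈ 1310 W/m²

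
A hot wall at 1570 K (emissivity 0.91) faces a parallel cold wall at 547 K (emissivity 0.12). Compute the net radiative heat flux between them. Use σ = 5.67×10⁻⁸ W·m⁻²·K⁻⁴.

For two large parallel gray plates, q = σ(T₁⁴ − T₂⁴) / (1/ε₁ + 1/ε₂ − 1).
1/ε₁ + 1/ε₂ − 1 = 1/0.91 + 1/0.12 − 1 = 8.432.
T₁⁴ − T₂⁴ = 6.08×10^12 − 8.95×10^10 = 5.99×10^12 K⁴.
q = 5.67×10⁻⁸ × 5.99×10^12 / 8.432 = 40300 W/m².

q ≈ 40300 W/m²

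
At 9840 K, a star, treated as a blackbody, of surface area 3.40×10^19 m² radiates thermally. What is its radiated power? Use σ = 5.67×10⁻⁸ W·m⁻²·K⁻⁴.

P ≈ 1.81×10^28 W

P = σAT⁴ = 5.67×10⁻⁸ × 3.40×10^19 × (9840)⁴ = 5.67×10⁻⁸ × 3.40×10^19 × 9.38×10^15.
P = 1.81×10^28 W.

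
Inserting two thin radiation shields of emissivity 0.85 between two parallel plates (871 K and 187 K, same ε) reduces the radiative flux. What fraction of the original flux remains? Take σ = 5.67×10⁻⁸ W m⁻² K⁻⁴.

ratio ≈ 0.333

With N identical shields there are N+1 = 3 gaps in series, each with the same radiative resistance, so the flux falls to 1/(N+1) of its unshielded value.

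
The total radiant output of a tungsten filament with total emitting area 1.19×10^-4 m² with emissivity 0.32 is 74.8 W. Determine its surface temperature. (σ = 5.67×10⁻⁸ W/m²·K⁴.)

From P = εσAT⁴, T = (P / εσA)^(1/4) = (74.8 / (0.32 × 5.67×10⁻⁸ × 1.19×10^-4))^(1/4).
T = (3.46×10^13)^(1/4) = 2430 K.

T ≈ 2430 K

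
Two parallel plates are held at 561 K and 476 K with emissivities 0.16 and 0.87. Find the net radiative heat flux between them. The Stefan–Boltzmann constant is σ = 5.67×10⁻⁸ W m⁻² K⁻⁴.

q ≈ 423 W/m²

For two large parallel gray plates, q = σ(T₁⁴ − T₂⁴) / (1/ε₁ + 1/ε₂ − 1).
1/ε₁ + 1/ε₂ − 1 = 1/0.16 + 1/0.87 − 1 = 6.399.
T₁⁴ − T₂⁴ = 9.90×10^10 − 5.13×10^10 = 4.77×10^10 K⁴.
q = 5.67×10⁻⁸ × 4.77×10^10 / 6.399 = 423 W/m².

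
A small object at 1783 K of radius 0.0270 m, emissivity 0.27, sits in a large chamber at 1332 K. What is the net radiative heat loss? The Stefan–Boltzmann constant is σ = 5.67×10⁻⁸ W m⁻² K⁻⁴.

A = 4πr² = 4π × (0.0270)² = 9.16×10^-3 m².
Q = εσA(T⁴ − T_s⁴). T⁴ − T_s⁴ = (1783)⁴ − (1332)⁴ = 1.01×10^13 − 3.15×10^12 = 6.96×10^12 K⁴.
Q = 0.27 × 5.67×10⁻⁸ × 9.16×10^-3 × 6.96×10^12 = 976 W.

Q ≈ 976 W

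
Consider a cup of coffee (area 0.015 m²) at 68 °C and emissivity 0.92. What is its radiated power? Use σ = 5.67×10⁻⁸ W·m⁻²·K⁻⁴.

68 °C = 341 K.
P = εσAT⁴ = 0.92 × 5.67×10⁻⁸ × 0.0150 × (341)⁴ = 0.92 × 5.67×10⁻⁸ × 0.0150 × 1.35×10^10.
P = 10.6 W.

P ≈ 10.6 W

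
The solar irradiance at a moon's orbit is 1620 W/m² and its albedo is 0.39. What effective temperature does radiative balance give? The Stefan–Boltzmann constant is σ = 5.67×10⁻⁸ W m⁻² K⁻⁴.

Power absorbed = (1−a)S·πR²; power emitted = 4πR²σT⁴. Equating and cancelling πR²:
T = ((1−a)S / 4σ)^(1/4) = (988 / (4 × 5.67×10⁻⁸))^(1/4) = (4.36×10^9)^(1/4).
T = 257 K.

T ≈ 257 K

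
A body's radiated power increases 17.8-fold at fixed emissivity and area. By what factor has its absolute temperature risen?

factor ≈ 2.05

P ∝ T⁴ ⇒ T ∝ P^(1/4), so T scales by (17.8)^(1/4) = 2.05.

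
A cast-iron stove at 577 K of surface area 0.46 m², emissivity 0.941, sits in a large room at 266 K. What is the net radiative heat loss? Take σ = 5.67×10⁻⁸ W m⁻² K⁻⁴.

Q ≈ 2600 W

Q = εσA(T⁴ − T_s⁴). T⁴ − T_s⁴ = (577)⁴ − (266)⁴ = 1.11×10^11 − 5.01×10^9 = 1.06×10^11 K⁴.
Q = 0.941 × 5.67×10⁻⁸ × 0.460 × 1.06×10^11 = 2600 W.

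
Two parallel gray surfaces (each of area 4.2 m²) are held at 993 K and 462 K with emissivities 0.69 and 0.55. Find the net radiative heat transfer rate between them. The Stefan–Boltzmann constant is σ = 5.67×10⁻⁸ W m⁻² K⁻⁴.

Q ≈ 97300 W

For two large parallel gray plates, q = σ(T₁⁴ − T₂⁴) / (1/ε₁ + 1/ε₂ − 1).
1/ε₁ + 1/ε₂ − 1 = 1/0.69 + 1/0.55 − 1 = 2.267.
T₁⁴ − T₂⁴ = 9.72×10^11 − 4.56×10^10 = 9.27×10^11 K⁴.
q = 5.67×10⁻⁸ × 9.27×10^11 / 2.267 = 23200 W/m².
Q = q·A = 23200 × 4.2 = 97300 W.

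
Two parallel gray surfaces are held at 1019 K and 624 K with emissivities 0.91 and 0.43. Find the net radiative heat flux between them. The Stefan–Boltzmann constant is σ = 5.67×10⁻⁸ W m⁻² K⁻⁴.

q ≈ 21700 W/m²

For two large parallel gray plates, q = σ(T₁⁴ − T₂⁴) / (1/ε₁ + 1/ε₂ − 1).
1/ε₁ + 1/ε₂ − 1 = 1/0.91 + 1/0.43 − 1 = 2.424.
T₁⁴ − T₂⁴ = 1.08×10^12 − 1.52×10^11 = 9.27×10^11 K⁴.
q = 5.67×10⁻⁸ × 9.27×10^11 / 2.424 = 21700 W/m².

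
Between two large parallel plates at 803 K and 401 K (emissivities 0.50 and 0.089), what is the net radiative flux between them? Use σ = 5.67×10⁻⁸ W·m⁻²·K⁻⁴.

For two large parallel gray plates, q = σ(T₁⁴ − T₂⁴) / (1/ε₁ + 1/ε₂ − 1).
1/ε₁ + 1/ε₂ − 1 = 1/0.50 + 1/0.089 − 1 = 12.24.
T₁⁴ − T₂⁴ = 4.16×10^11 − 2.59×10^10 = 3.90×10^11 K⁴.
q = 5.67×10⁻⁸ × 3.90×10^11 / 12.24 = 1810 W/m².

q ≈ 1810 W/m²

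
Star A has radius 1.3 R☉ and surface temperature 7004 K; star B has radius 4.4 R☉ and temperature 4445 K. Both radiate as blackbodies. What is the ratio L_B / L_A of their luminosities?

L = 4πR²σT⁴ ∝ R²T⁴, so L_B/L_A = (4.4/1.3)² × (4445/7004)⁴ = 11.5 × 0.162 = 1.86.

L_B/L_A ≈ 1.86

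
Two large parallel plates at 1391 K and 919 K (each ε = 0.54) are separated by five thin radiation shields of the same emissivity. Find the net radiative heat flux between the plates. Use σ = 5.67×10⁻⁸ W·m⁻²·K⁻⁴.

Each of the 6 gaps contributes resistance (2/ε − 1) = 2/0.54 − 1 = 2.704; total = 16.22.
q = σ(T₁⁴ − T₂⁴) / 16.22 = 5.67×10⁻⁸ × 3.03×10^12 / 16.22 = 10600 W/m².

q ≈ 10600 W/m²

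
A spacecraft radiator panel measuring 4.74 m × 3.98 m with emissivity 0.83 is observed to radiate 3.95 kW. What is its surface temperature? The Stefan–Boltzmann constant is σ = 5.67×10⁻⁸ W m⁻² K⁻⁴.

A = 4.74 × 3.98 = 18.9 m².
From P = εσAT⁴, T = (P / εσA)^(1/4) = (3950 / (0.83 × 5.67×10⁻⁸ × 18.9))^(1/4).
T = (4.45×10^9)^(1/4) = 258 K.

T ≈ 258 K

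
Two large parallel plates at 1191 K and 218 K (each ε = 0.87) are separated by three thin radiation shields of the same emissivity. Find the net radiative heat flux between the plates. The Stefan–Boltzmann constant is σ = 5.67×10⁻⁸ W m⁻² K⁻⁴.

q ≈ 21900 W/m²

Each of the 4 gaps contributes resistance (2/ε − 1) = 2/0.87 − 1 = 1.299; total = 5.195.
q = σ(T₁⁴ − T₂⁴) / 5.195 = 5.67×10⁻⁸ × 2.01×10^12 / 5.195 = 21900 W/m².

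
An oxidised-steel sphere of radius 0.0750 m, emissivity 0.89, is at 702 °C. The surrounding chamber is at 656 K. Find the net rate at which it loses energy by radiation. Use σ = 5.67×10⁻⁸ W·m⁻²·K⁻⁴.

Q ≈ 2560 W

A = 4πr² = 4π × (0.0750)² = 0.0707 m².
Convert: 702 °C = 975 K.
Q = εσA(T⁴ − T_s⁴). T⁴ − T_s⁴ = (975)⁴ − (656)⁴ = 9.04×10^11 − 1.85×10^11 = 7.18×10^11 K⁴.
Q = 0.89 × 5.67×10⁻⁸ × 0.0707 × 7.18×10^11 = 2560 W.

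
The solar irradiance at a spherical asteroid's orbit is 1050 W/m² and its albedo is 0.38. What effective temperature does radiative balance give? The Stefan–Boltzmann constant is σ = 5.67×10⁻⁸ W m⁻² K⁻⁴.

Power absorbed = (1−a)S·πR²; power emitted = 4πR²σT⁴. Equating and cancelling πR²:
T = ((1−a)S / 4σ)^(1/4) = (651 / (4 × 5.67×10⁻⁸))^(1/4) = (2.87×10^9)^(1/4).
T = 231 K.

T ≈ 231 K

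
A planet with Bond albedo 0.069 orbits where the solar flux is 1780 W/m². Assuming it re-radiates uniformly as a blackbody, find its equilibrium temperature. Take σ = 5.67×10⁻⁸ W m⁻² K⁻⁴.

Power absorbed = (1−a)S·πR²; power emitted = 4πR²σT⁴. Equating and cancelling πR²:
T = ((1−a)S / 4σ)^(1/4) = (1660 / (4 × 5.67×10⁻⁸))^(1/4) = (7.31×10^9)^(1/4).
T = 292 K.

T ≈ 292 K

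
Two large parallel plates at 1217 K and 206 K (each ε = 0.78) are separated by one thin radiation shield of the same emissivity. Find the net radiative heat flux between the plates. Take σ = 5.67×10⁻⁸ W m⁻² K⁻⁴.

q ≈ 39700 W/m²

Each of the 2 gaps contributes resistance (2/ε − 1) = 2/0.78 − 1 = 1.564; total = 3.128.
q = σ(T₁⁴ − T₂⁴) / 3.128 = 5.67×10⁻⁸ × 2.19×10^12 / 3.128 = 39700 W/m².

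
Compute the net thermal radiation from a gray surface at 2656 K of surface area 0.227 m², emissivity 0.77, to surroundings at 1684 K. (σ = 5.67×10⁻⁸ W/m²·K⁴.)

Q ≈ 4.13×10^5 W

Q = εσA(T⁴ − T_s⁴). T⁴ − T_s⁴ = (2656)⁴ − (1684)⁴ = 4.98×10^13 − 8.04×10^12 = 4.17×10^13 K⁴.
Q = 0.77 × 5.67×10⁻⁸ × 0.227 × 4.17×10^13 = 4.13×10^5 W.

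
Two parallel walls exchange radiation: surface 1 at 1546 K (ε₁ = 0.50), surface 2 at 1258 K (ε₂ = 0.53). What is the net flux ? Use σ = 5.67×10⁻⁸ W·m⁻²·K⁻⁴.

q ≈ 63000 W/m²

For two large parallel gray plates, q = σ(T₁⁴ − T₂⁴) / (1/ε₁ + 1/ε₂ − 1).
1/ε₁ + 1/ε₂ − 1 = 1/0.50 + 1/0.53 − 1 = 2.887.
T₁⁴ − T₂⁴ = 5.71×10^12 − 2.50×10^12 = 3.21×10^12 K⁴.
q = 5.67×10⁻⁸ × 3.21×10^12 / 2.887 = 63000 W/m².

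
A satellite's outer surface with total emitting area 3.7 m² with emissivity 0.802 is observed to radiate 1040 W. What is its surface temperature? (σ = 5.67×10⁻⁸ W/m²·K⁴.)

From P = εσAT⁴, T = (P / εσA)^(1/4) = (1040 / (0.802 × 5.67×10⁻⁸ × 3.70))^(1/4).
T = (6.18×10^9)^(1/4) = 280 K.

T ≈ 280 K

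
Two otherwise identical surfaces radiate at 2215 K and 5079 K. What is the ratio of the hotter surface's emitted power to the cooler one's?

ratio ≈ 27.6

P ∝ T⁴, so the ratio is (5079/2215)⁴ = (2.293)⁴ = 27.6.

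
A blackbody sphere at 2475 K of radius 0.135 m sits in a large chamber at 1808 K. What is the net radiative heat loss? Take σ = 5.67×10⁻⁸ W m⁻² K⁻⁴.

Q ≈ 3.49×10^5 W

A = 4πr² = 4π × (0.135)² = 0.229 m².
Q = σA(T⁴ − T_s⁴). T⁴ − T_s⁴ = (2475)⁴ − (1808)⁴ = 3.75×10^13 − 1.07×10^13 = 2.68×10^13 K⁴.
Q = 5.67×10⁻⁸ × 0.229 × 2.68×10^13 = 3.49×10^5 W.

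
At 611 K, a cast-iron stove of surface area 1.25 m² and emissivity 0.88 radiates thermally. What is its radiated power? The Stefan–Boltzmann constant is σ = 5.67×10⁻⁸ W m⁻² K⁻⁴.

P = εσAT⁴ = 0.88 × 5.67×10⁻⁸ × 1.25 × (611)⁴ = 0.88 × 5.67×10⁻⁸ × 1.25 × 1.39×10^11.
P = 8690 W.

P ≈ 8690 W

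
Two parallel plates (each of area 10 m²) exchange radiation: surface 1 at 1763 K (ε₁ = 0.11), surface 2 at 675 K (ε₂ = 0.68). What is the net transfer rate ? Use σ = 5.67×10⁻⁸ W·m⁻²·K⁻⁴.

Q ≈ 5.61×10^5 W

For two large parallel gray plates, q = σ(T₁⁴ − T₂⁴) / (1/ε₁ + 1/ε₂ − 1).
1/ε₁ + 1/ε₂ − 1 = 1/0.11 + 1/0.68 − 1 = 9.561.
T₁⁴ − T₂⁴ = 9.66×10^12 − 2.08×10^11 = 9.45×10^12 K⁴.
q = 5.67×10⁻⁸ × 9.45×10^12 / 9.561 = 56100 W/m².
Q = q·A = 56100 × 10 = 5.61×10^5 W.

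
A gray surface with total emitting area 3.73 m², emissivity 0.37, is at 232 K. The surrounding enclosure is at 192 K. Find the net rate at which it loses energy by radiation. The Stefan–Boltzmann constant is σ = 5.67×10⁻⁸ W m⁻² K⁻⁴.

Q = εσA(T⁴ − T_s⁴). T⁴ − T_s⁴ = (232)⁴ − (192)⁴ = 2.90×10^9 − 1.36×10^9 = 1.54×10^9 K⁴.
Q = 0.37 × 5.67×10⁻⁸ × 3.73 × 1.54×10^9 = 120 W.

Q ≈ 120 W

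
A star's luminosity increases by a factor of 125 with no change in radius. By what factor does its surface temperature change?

P ∝ T⁴ ⇒ T ∝ P^(1/4), so T scales by (125)^(1/4) = 3.34.

factor ≈ 3.34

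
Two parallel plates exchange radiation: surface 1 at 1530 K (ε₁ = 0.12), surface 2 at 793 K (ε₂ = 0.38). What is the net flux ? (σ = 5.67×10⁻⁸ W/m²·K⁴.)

q ≈ 28900 W/m²

For two large parallel gray plates, q = σ(T₁⁴ − T₂⁴) / (1/ε₁ + 1/ε₂ − 1).
1/ε₁ + 1/ε₂ − 1 = 1/0.12 + 1/0.38 − 1 = 9.965.
T₁⁴ − T₂⁴ = 5.48×10^12 − 3.95×10^11 = 5.08×10^12 K⁴.
q = 5.67×10⁻⁸ × 5.08×10^12 / 9.965 = 28900 W/m².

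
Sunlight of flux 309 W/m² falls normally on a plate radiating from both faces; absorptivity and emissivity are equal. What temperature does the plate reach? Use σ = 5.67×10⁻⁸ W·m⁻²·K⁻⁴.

T ≈ 228 K

Absorbed flux αS = emitted flux 2εσT⁴ per unit area; with α = ε this gives T = (S/2σ)^(1/4).
T = (309 / (2 × 5.67×10⁻⁸))^(1/4) = (2.72×10^9)^(1/4).
T = 228 K.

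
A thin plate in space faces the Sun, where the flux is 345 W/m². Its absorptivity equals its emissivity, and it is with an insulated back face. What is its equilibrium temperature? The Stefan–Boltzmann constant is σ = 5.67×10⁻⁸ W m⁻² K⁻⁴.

Absorbed flux αS = emitted flux εσT⁴ (one radiating face); with α = ε, T = (S/σ)^(1/4).
T = (345 / 5.67×10⁻⁸)^(1/4) = (6.08×10^9)^(1/4).
T = 279 K.

T ≈ 279 K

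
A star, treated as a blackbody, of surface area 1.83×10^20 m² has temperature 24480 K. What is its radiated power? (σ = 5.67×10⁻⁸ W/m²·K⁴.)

P ≈ 3.73×10^30 W

P = σAT⁴ = 5.67×10⁻⁸ × 1.83×10^20 × (24480)⁴ = 5.67×10⁻⁸ × 1.83×10^20 × 3.59×10^17.
P = 3.73×10^30 W.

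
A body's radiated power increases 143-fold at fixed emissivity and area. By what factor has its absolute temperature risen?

P ∝ T⁴ ⇒ T ∝ P^(1/4), so T scales by (143)^(1/4) = 3.46.

factor ≈ 3.46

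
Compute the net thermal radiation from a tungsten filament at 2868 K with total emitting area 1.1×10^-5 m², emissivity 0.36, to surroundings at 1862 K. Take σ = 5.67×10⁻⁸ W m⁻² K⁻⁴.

Q ≈ 12.5 W

Q = εσA(T⁴ − T_s⁴). T⁴ − T_s⁴ = (2868)⁴ − (1862)⁴ = 6.77×10^13 − 1.20×10^13 = 5.56×10^13 K⁴.
Q = 0.36 × 5.67×10⁻⁸ × 1.10×10^-5 × 5.56×10^13 = 12.5 W.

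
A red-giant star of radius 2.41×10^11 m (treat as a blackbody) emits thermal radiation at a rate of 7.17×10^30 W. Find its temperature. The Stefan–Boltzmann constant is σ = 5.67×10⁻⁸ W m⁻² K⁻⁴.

A = 4πr² = 4π × (2.41×10^11)² = 7.30×10^23 m².
From P = σAT⁴, T = (P / σA)^(1/4) = (7.17×10^30 / (5.67×10⁻⁸ × 7.30×10^23))^(1/4).
T = (1.73×10^14)^(1/4) = 3630 K.

T ≈ 3630 K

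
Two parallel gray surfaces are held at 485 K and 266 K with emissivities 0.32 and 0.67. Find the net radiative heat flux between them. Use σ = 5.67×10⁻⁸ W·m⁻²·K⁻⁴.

For two large parallel gray plates, q = σ(T₁⁴ − T₂⁴) / (1/ε₁ + 1/ε₂ − 1).
1/ε₁ + 1/ε₂ − 1 = 1/0.32 + 1/0.67 − 1 = 3.618.
T₁⁴ − T₂⁴ = 5.53×10^10 − 5.01×10^9 = 5.03×10^10 K⁴.
q = 5.67×10⁻⁸ × 5.03×10^10 / 3.618 = 789 W/m².

q ≈ 789 W/m²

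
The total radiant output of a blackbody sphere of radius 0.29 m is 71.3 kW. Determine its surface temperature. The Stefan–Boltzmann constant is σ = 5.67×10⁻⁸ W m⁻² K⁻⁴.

T ≈ 1040 K

A = 4πr² = 4π × (0.29)² = 1.06 m².
From P = σAT⁴, T = (P / σA)^(1/4) = (71300 / (5.67×10⁻⁸ × 1.06))^(1/4).
T = (1.19×10^12)^(1/4) = 1040 K.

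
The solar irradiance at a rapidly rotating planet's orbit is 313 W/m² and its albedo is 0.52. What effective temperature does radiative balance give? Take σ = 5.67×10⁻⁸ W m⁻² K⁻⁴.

T ≈ 160 K

Power absorbed = (1−a)S·πR²; power emitted = 4πR²σT⁴. Equating and cancelling πR²:
T = ((1−a)S / 4σ)^(1/4) = (150 / (4 × 5.67×10⁻⁸))^(1/4) = (6.62×10^8)^(1/4).
T = 160 K.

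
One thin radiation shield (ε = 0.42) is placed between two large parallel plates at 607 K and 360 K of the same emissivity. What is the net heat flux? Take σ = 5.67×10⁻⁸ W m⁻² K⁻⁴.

Each of the 2 gaps contributes resistance (2/ε − 1) = 2/0.42 − 1 = 3.762; total = 7.524.
q = σ(T₁⁴ − T₂⁴) / 7.524 = 5.67×10⁻⁸ × 1.19×10^11 / 7.524 = 896 W/m².

q ≈ 896 W/m²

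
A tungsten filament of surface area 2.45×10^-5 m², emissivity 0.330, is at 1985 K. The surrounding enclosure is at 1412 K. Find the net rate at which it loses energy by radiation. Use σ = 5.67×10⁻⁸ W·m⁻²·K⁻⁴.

Q ≈ 5.29 W

Q = εσA(T⁴ − T_s⁴). T⁴ − T_s⁴ = (1985)⁴ − (1412)⁴ = 1.55×10^13 − 3.98×10^12 = 1.16×10^13 K⁴.
Q = 0.330 × 5.67×10⁻⁸ × 2.45×10^-5 × 1.16×10^13 = 5.29 W.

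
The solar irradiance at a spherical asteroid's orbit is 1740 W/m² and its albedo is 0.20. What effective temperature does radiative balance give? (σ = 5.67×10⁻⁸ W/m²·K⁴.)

T ≈ 280 K

Power absorbed = (1−a)S·πR²; power emitted = 4πR²σT⁴. Equating and cancelling πR²:
T = ((1−a)S / 4σ)^(1/4) = (1390 / (4 × 5.67×10⁻⁸))^(1/4) = (6.14×10^9)^(1/4).
T = 280 K.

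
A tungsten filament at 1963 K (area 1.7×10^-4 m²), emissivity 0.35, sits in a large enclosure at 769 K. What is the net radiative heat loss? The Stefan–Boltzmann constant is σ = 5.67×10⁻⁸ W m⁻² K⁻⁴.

Q = εσA(T⁴ − T_s⁴). T⁴ − T_s⁴ = (1963)⁴ − (769)⁴ = 1.48×10^13 − 3.50×10^11 = 1.45×10^13 K⁴.
Q = 0.35 × 5.67×10⁻⁸ × 1.70×10^-4 × 1.45×10^13 = 48.9 W.

Q ≈ 48.9 W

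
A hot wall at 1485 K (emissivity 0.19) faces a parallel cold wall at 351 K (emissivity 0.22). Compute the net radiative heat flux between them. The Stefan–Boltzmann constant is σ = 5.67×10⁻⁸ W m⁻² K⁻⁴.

For two large parallel gray plates, q = σ(T₁⁴ − T₂⁴) / (1/ε₁ + 1/ε₂ − 1).
1/ε₁ + 1/ε₂ − 1 = 1/0.19 + 1/0.22 − 1 = 8.809.
T₁⁴ − T₂⁴ = 4.86×10^12 − 1.52×10^10 = 4.85×10^12 K⁴.
q = 5.67×10⁻⁸ × 4.85×10^12 / 8.809 = 31200 W/m².

q ≈ 31200 W/m²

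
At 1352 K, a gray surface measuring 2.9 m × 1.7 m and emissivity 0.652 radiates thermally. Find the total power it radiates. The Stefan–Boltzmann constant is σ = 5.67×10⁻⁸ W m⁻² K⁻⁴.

P ≈ 6.09×10^5 W

A = 2.9 × 1.7 = 4.93 m².
P = εσAT⁴ = 0.652 × 5.67×10⁻⁸ × 4.93 × (1352)⁴ = 0.652 × 5.67×10⁻⁸ × 4.93 × 3.34×10^12.
P = 6.09×10^5 W.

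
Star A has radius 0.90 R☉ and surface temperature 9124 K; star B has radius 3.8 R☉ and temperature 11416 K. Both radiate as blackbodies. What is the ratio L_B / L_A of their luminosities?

L = 4πR²σT⁴ ∝ R²T⁴, so L_B/L_A = (3.8/0.90)² × (11416/9124)⁴ = 17.8 × 2.45 = 43.7.

L_B/L_A ≈ 43.7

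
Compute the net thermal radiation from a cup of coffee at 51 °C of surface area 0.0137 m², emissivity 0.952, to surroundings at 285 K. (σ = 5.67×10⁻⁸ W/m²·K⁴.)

Q ≈ 3.27 W

Convert: 51 °C = 324 K.
Q = εσA(T⁴ − T_s⁴). T⁴ − T_s⁴ = (324)⁴ − (285)⁴ = 1.10×10^10 − 6.60×10^9 = 4.42×10^9 K⁴.
Q = 0.952 × 5.67×10⁻⁸ × 0.0137 × 4.42×10^9 = 3.27 W.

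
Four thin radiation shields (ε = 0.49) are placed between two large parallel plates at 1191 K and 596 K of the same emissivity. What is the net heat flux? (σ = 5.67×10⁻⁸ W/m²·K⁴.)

Each of the 5 gaps contributes resistance (2/ε − 1) = 2/0.49 − 1 = 3.082; total = 15.41.
q = σ(T₁⁴ − T₂⁴) / 15.41 = 5.67×10⁻⁸ × 1.89×10^12 / 15.41 = 6940 W/m².

q ≈ 6940 W/m²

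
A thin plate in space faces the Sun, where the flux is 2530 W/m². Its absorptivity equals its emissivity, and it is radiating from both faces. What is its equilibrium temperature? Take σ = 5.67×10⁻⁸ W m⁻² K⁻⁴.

T ≈ 386 K

Absorbed flux αS = emitted flux 2εσT⁴ per unit area; with α = ε this gives T = (S/2σ)^(1/4).
T = (2530 / (2 × 5.67×10⁻⁸))^(1/4) = (2.23×10^10)^(1/4).
T = 386 K.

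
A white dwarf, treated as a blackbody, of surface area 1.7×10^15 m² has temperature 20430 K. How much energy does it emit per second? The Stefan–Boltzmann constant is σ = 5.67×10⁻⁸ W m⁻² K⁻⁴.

P = σAT⁴ = 5.67×10⁻⁸ × 1.70×10^15 × (20430)⁴ = 5.67×10⁻⁸ × 1.70×10^15 × 1.74×10^17.
P = 1.68×10^25 W.

P ≈ 1.68×10^25 W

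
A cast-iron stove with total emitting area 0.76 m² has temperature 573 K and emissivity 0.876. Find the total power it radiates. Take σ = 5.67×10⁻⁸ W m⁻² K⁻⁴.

Stefan–Boltzmann: P = εσAT⁴ = 0.876 × 5.67×10⁻⁸ × 0.760 × (573)⁴ = 0.876 × 5.67×10⁻⁸ × 0.760 × 1.08×10^11.
P = 4070 W.

P ≈ 4070 W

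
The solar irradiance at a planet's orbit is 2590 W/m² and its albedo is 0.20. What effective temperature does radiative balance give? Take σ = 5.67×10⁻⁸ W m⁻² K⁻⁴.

T ≈ 309 K

Power absorbed = (1−a)S·πR²; power emitted = 4πR²σT⁴. Equating and cancelling πR²:
T = ((1−a)S / 4σ)^(1/4) = (2070 / (4 × 5.67×10⁻⁸))^(1/4) = (9.14×10^9)^(1/4).
T = 309 K.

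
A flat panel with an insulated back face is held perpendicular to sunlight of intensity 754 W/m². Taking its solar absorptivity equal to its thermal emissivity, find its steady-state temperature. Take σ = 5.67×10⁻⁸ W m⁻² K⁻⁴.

T ≈ 340 K

Absorbed flux αS = emitted flux εσT⁴ (one radiating face); with α = ε, T = (S/σ)^(1/4).
T = (754 / 5.67×10⁻⁸)^(1/4) = (1.33×10^10)^(1/4).
T = 340 K.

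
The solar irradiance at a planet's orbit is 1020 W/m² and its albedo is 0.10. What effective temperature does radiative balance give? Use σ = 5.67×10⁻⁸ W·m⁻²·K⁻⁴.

T ≈ 252 K

Power absorbed = (1−a)S·πR²; power emitted = 4πR²σT⁴. Equating and cancelling πR²:
T = ((1−a)S / 4σ)^(1/4) = (918 / (4 × 5.67×10⁻⁸))^(1/4) = (4.05×10^9)^(1/4).
T = 252 K.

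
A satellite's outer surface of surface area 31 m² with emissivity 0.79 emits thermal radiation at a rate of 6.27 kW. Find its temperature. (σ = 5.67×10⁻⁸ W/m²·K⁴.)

T ≈ 259 K

From P = εσAT⁴, T = (P / εσA)^(1/4) = (6270 / (0.79 × 5.67×10⁻⁸ × 31.0))^(1/4).
T = (4.52×10^9)^(1/4) = 259 K.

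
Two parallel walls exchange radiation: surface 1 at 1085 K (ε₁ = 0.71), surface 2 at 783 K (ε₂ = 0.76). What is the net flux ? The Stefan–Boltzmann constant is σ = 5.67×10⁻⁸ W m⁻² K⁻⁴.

q ≈ 33200 W/m²

For two large parallel gray plates, q = σ(T₁⁴ − T₂⁴) / (1/ε₁ + 1/ε₂ − 1).
1/ε₁ + 1/ε₂ − 1 = 1/0.71 + 1/0.76 − 1 = 1.724.
T₁⁴ − T₂⁴ = 1.39×10^12 − 3.76×10^11 = 1.01×10^12 K⁴.
q = 5.67×10⁻⁸ × 1.01×10^12 / 1.724 = 33200 W/m².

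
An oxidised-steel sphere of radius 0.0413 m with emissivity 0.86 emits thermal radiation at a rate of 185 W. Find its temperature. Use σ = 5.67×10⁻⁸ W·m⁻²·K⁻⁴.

T ≈ 649 K

A = 4πr² = 4π × (0.0413)² = 0.0214 m².
From P = εσAT⁴, T = (P / εσA)^(1/4) = (185 / (0.86 × 5.67×10⁻⁸ × 0.0214))^(1/4).
T = (1.77×10^11)^(1/4) = 649 K.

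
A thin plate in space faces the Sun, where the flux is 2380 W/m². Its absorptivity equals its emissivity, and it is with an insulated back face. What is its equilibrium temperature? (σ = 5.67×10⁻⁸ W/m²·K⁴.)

T ≈ 453 K

Absorbed flux αS = emitted flux εσT⁴ (one radiating face); with α = ε, T = (S/σ)^(1/4).
T = (2380 / 5.67×10⁻⁸)^(1/4) = (4.20×10^10)^(1/4).
T = 453 K.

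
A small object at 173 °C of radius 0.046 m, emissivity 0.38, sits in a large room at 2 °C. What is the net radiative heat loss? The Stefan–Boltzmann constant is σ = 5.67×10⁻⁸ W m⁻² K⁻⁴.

A = 4πr² = 4π × (0.046)² = 0.0266 m².
Convert: 173 °C = 446 K; 2 °C = 275 K.
Q = εσA(T⁴ − T_s⁴). T⁴ − T_s⁴ = (446)⁴ − (275)⁴ = 3.96×10^10 − 5.72×10^9 = 3.38×10^10 K⁴.
Q = 0.38 × 5.67×10⁻⁸ × 0.0266 × 3.38×10^10 = 19.4 W.

Q ≈ 19.4 W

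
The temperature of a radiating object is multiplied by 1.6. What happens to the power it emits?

factor ≈ 6.55

P ∝ T⁴, so the power scales as (1.6)⁴ = 6.55.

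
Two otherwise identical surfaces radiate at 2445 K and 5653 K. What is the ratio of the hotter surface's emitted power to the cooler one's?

ratio ≈ 28.6

P ∝ T⁴, so the ratio is (5653/2445)⁴ = (2.312)⁴ = 28.6.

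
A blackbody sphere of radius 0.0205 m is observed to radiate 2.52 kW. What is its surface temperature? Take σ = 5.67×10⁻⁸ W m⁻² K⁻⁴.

A = 4πr² = 4π × (0.0205)² = 5.28×10^-3 m².
From P = σAT⁴, T = (P / σA)^(1/4) = (2520 / (5.67×10⁻⁸ × 5.28×10^-3))^(1/4).
T = (8.42×10^12)^(1/4) = 1700 K.

T ≈ 1700 K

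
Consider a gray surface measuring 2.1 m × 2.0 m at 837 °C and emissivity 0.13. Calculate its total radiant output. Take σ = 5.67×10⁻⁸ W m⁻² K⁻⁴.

A = 2.1 × 2.0 = 4.20 m².
837 °C = 1110 K.
P = εσAT⁴ = 0.13 × 5.67×10⁻⁸ × 4.20 × (1110)⁴ = 0.13 × 5.67×10⁻⁸ × 4.20 × 1.52×10^12.
P = 47000 W.

P ≈ 47000 W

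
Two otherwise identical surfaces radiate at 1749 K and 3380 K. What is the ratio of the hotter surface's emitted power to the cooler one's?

P ∝ T⁴, so the ratio is (3380/1749)⁴ = (1.933)⁴ = 13.9.

ratio ≈ 13.9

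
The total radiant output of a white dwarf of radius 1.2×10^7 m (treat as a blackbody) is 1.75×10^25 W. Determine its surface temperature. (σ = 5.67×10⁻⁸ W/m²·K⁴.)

T ≈ 20300 K

A = 4πr² = 4π × (1.2×10^7)² = 1.81×10^15 m².
From P = σAT⁴, T = (P / σA)^(1/4) = (1.75×10^25 / (5.67×10⁻⁸ × 1.81×10^15))^(1/4).
T = (1.71×10^17)^(1/4) = 20300 K.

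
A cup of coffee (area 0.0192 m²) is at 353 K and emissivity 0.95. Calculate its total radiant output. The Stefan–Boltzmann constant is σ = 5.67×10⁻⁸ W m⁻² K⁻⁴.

P ≈ 16.1 W

Stefan–Boltzmann: P = εσAT⁴ = 0.95 × 5.67×10⁻⁸ × 0.0192 × (353)⁴ = 0.95 × 5.67×10⁻⁸ × 0.0192 × 1.55×10^10.
P = 16.1 W.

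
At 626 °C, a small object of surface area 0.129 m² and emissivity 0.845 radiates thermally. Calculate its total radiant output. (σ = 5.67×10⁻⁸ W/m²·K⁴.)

626 °C = 899 K.
P = εσAT⁴ = 0.845 × 5.67×10⁻⁸ × 0.129 × (899)⁴ = 0.845 × 5.67×10⁻⁸ × 0.129 × 6.53×10^11.
P = 4040 W.

P ≈ 4040 W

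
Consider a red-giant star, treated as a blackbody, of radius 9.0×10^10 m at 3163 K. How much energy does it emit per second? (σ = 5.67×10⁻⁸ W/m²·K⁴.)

A = 4πr² = 4π × (9.0×10^10)² = 1.02×10^23 m².
P = σAT⁴ = 5.67×10⁻⁸ × 1.02×10^23 × (3163)⁴ = 5.67×10⁻⁸ × 1.02×10^23 × 1.00×10^14.
P = 5.78×10^29 W.

P ≈ 5.78×10^29 W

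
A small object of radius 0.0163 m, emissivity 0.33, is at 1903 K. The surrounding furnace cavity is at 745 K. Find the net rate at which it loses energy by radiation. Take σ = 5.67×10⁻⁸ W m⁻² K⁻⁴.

Q ≈ 800 W

A = 4πr² = 4π × (0.0163)² = 3.34×10^-3 m².
Q = εσA(T⁴ − T_s⁴). T⁴ − T_s⁴ = (1903)⁴ − (745)⁴ = 1.31×10^13 − 3.08×10^11 = 1.28×10^13 K⁴.
Q = 0.33 × 5.67×10⁻⁸ × 3.34×10^-3 × 1.28×10^13 = 800 W.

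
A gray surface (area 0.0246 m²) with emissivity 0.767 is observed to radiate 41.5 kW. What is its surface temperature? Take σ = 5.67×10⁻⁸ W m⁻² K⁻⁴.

From P = εσAT⁴, T = (P / εσA)^(1/4) = (41500 / (0.767 × 5.67×10⁻⁸ × 0.0246))^(1/4).
T = (3.88×10^13)^(1/4) = 2500 K.

T ≈ 2500 K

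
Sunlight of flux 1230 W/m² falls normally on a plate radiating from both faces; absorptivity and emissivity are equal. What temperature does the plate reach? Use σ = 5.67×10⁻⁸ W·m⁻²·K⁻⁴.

T ≈ 323 K

Absorbed flux αS = emitted flux 2εσT⁴ per unit area; with α = ε this gives T = (S/2σ)^(1/4).
T = (1230 / (2 × 5.67×10⁻⁸))^(1/4) = (1.08×10^10)^(1/4).
T = 323 K.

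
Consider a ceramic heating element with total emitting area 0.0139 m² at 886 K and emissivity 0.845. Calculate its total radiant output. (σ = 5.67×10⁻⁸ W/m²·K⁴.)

P ≈ 410 W

Stefan–Boltzmann: P = εσAT⁴ = 0.845 × 5.67×10⁻⁸ × 0.0139 × (886)⁴ = 0.845 × 5.67×10⁻⁸ × 0.0139 × 6.16×10^11.
P = 410 W.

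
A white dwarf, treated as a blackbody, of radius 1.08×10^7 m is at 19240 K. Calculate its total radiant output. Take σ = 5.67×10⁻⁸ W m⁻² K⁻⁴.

A = 4πr² = 4π × (1.08×10^7)² = 1.47×10^15 m².
P = σAT⁴ = 5.67×10⁻⁸ × 1.47×10^15 × (19240)⁴ = 5.67×10⁻⁸ × 1.47×10^15 × 1.37×10^17.
P = 1.14×10^25 W.

P ≈ 1.14×10^25 W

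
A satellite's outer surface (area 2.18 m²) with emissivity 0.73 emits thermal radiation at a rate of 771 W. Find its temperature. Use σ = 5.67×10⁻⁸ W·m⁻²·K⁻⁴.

From P = εσAT⁴, T = (P / εσA)^(1/4) = (771 / (0.73 × 5.67×10⁻⁸ × 2.18))^(1/4).
T = (8.54×10^9)^(1/4) = 304 K.

T ≈ 304 K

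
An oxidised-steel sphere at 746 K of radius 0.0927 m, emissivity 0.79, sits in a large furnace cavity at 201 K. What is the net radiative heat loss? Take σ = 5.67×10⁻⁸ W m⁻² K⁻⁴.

Q ≈ 1490 W

A = 4πr² = 4π × (0.0927)² = 0.108 m².
Q = εσA(T⁴ − T_s⁴). T⁴ − T_s⁴ = (746)⁴ − (201)⁴ = 3.10×10^11 − 1.63×10^9 = 3.08×10^11 K⁴.
Q = 0.79 × 5.67×10⁻⁸ × 0.108 × 3.08×10^11 = 1490 W.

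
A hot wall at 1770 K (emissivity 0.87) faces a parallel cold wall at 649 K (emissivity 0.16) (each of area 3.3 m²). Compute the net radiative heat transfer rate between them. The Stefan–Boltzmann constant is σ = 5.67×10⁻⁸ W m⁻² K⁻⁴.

For two large parallel gray plates, q = σ(T₁⁴ − T₂⁴) / (1/ε₁ + 1/ε₂ − 1).
1/ε₁ + 1/ε₂ − 1 = 1/0.87 + 1/0.16 − 1 = 6.399.
T₁⁴ − T₂⁴ = 9.82×10^12 − 1.77×10^11 = 9.64×10^12 K⁴.
q = 5.67×10⁻⁸ × 9.64×10^12 / 6.399 = 85400 W/m².
Q = q·A = 85400 × 3.3 = 2.82×10^5 W.

Q ≈ 2.82×10^5 W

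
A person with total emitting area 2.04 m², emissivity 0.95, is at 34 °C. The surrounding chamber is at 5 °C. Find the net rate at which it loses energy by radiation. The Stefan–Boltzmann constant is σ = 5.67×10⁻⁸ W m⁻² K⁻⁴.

Convert: 34 °C = 307 K; 5 °C = 278 K.
Q = εσA(T⁴ − T_s⁴). T⁴ − T_s⁴ = (307)⁴ − (278)⁴ = 8.88×10^9 − 5.97×10^9 = 2.91×10^9 K⁴.
Q = 0.95 × 5.67×10⁻⁸ × 2.04 × 2.91×10^9 = 320 W.

Q ≈ 320 W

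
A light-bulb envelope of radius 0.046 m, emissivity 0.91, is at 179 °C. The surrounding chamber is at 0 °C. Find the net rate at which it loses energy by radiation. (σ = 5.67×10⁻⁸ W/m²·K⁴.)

A = 4πr² = 4π × (0.046)² = 0.0266 m².
Convert: 179 °C = 452 K; 0 °C = 273 K.
Q = εσA(T⁴ − T_s⁴). T⁴ − T_s⁴ = (452)⁴ − (273)⁴ = 4.17×10^10 − 5.55×10^9 = 3.62×10^10 K⁴.
Q = 0.91 × 5.67×10⁻⁸ × 0.0266 × 3.62×10^10 = 49.6 W.

Q ≈ 49.6 W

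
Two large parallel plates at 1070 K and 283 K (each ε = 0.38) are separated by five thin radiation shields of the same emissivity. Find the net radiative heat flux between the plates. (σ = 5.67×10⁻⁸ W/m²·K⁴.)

q ≈ 2890 W/m²

Each of the 6 gaps contributes resistance (2/ε − 1) = 2/0.38 − 1 = 4.263; total = 25.58.
q = σ(T₁⁴ − T₂⁴) / 25.58 = 5.67×10⁻⁸ × 1.30×10^12 / 25.58 = 2890 W/m².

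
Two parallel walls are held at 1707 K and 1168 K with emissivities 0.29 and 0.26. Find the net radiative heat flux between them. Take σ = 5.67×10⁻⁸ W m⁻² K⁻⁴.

For two large parallel gray plates, q = σ(T₁⁴ − T₂⁴) / (1/ε₁ + 1/ε₂ − 1).
1/ε₁ + 1/ε₂ − 1 = 1/0.29 + 1/0.26 − 1 = 6.294.
T₁⁴ − T₂⁴ = 8.49×10^12 − 1.86×10^12 = 6.63×10^12 K⁴.
q = 5.67×10⁻⁸ × 6.63×10^12 / 6.294 = 59700 W/m².

q ≈ 59700 W/m²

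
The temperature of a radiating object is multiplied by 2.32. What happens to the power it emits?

factor ≈ 29.0

P ∝ T⁴, so the power scales as (2.32)⁴ = 29.0.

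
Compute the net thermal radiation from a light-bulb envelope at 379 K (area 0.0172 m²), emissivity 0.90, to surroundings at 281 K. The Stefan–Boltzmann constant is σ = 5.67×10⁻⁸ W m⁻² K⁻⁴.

Q ≈ 12.6 W

Q = εσA(T⁴ − T_s⁴). T⁴ − T_s⁴ = (379)⁴ − (281)⁴ = 2.06×10^10 − 6.23×10^9 = 1.44×10^10 K⁴.
Q = 0.90 × 5.67×10⁻⁸ × 0.0172 × 1.44×10^10 = 12.6 W.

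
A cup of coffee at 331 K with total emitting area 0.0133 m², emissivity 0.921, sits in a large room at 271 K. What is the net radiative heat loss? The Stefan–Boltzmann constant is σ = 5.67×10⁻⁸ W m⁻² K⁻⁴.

Q ≈ 4.59 W

Q = εσA(T⁴ − T_s⁴). T⁴ − T_s⁴ = (331)⁴ − (271)⁴ = 1.20×10^10 − 5.39×10^9 = 6.61×10^9 K⁴.
Q = 0.921 × 5.67×10⁻⁸ × 0.0133 × 6.61×10^9 = 4.59 W.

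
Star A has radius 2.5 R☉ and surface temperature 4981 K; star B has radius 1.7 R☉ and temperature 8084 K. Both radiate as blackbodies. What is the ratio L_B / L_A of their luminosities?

L = 4πR²σT⁴ ∝ R²T⁴, so L_B/L_A = (1.7/2.5)² × (8084/4981)⁴ = 0.462 × 6.94 = 3.21.

L_B/L_A ≈ 3.21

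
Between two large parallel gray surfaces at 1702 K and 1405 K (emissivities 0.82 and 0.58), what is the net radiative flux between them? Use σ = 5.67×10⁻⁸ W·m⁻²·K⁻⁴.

q ≈ 1.31×10^5 W/m²

For two large parallel gray plates, q = σ(T₁⁴ − T₂⁴) / (1/ε₁ + 1/ε₂ − 1).
1/ε₁ + 1/ε₂ − 1 = 1/0.82 + 1/0.58 − 1 = 1.944.
T₁⁴ − T₂⁴ = 8.39×10^12 − 3.90×10^12 = 4.49×10^12 K⁴.
q = 5.67×10⁻⁸ × 4.49×10^12 / 1.944 = 1.31×10^5 W/m².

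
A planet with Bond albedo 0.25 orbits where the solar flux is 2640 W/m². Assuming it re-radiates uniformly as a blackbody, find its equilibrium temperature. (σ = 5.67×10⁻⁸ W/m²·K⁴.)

Power absorbed = (1−a)S·πR²; power emitted = 4πR²σT⁴. Equating and cancelling πR²:
T = ((1−a)S / 4σ)^(1/4) = (1980 / (4 × 5.67×10⁻⁸))^(1/4) = (8.73×10^9)^(1/4).
T = 306 K.

T ≈ 306 K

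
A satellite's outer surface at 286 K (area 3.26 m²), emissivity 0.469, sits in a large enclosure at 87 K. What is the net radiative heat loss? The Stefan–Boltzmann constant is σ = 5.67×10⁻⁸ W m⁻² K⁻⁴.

Q = εσA(T⁴ − T_s⁴). T⁴ − T_s⁴ = (286)⁴ − (87)⁴ = 6.69×10^9 − 5.73×10^7 = 6.63×10^9 K⁴.
Q = 0.469 × 5.67×10⁻⁸ × 3.26 × 6.63×10^9 = 575 W.

Q ≈ 575 W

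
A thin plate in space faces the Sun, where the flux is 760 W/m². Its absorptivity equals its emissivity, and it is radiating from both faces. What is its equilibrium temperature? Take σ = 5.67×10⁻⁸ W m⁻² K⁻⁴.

Absorbed flux αS = emitted flux 2εσT⁴ per unit area; with α = ε this gives T = (S/2σ)^(1/4).
T = (760 / (2 × 5.67×10⁻⁸))^(1/4) = (6.70×10^9)^(1/4).
T = 286 K.

T ≈ 286 K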